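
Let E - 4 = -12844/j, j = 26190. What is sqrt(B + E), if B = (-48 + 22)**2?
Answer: sqrt(12946848990)/4365 ≈ 26.067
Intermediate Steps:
E = 45958/13095 (E = 4 - 12844/26190 = 4 - 12844*1/26190 = 4 - 6422/13095 = 45958/13095 ≈ 3.5096)
B = 676 (B = (-26)**2 = 676)
sqrt(B + E) = sqrt(676 + 45958/13095) = sqrt(8898178/13095) = sqrt(12946848990)/4365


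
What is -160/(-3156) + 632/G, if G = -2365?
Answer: -404048/1865985 ≈ -0.21653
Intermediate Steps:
-160/(-3156) + 632/G = -160/(-3156) + 632/(-2365) = -160*(-1/3156) + 632*(-1/2365) = 40/789 - 632/2365 = -404048/1865985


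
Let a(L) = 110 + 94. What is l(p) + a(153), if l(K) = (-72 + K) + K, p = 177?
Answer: 486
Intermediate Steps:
a(L) = 204
l(K) = -72 + 2*K
l(p) + a(153) = (-72 + 2*177) + 204 = (-72 + 354) + 204 = 282 + 204 = 486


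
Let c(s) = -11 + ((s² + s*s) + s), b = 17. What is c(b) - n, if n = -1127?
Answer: 1711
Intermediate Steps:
c(s) = -11 + s + 2*s² (c(s) = -11 + ((s² + s²) + s) = -11 + (2*s² + s) = -11 + (s + 2*s²) = -11 + s + 2*s²)
c(b) - n = (-11 + 17 + 2*17²) - 1*(-1127) = (-11 + 17 + 2*289) + 1127 = (-11 + 17 + 578) + 1127 = 584 + 1127 = 1711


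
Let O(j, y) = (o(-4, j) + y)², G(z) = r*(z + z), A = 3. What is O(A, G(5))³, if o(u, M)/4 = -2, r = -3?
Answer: 3010936384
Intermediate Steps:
o(u, M) = -8 (o(u, M) = 4*(-2) = -8)
G(z) = -6*z (G(z) = -3*(z + z) = -6*z)
O(j, y) = (-8 + y)²
O(A, G(5))³ = ((-8 - 6*5)²)³ = ((-8 - 30)²)³ = ((-38)²)³ = 1444³ = 3010936384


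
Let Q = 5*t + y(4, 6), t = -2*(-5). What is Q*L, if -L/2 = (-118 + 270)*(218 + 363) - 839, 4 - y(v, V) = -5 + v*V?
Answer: -6123110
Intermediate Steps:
y(v, V) = 9 - V*v (y(v, V) = 4 - (-5 + v*V) = 4 - (-5 + V*v) = 4 + (5 - V*v) = 9 - V*v)
t = 10
Q = 35 (Q = 5*10 + (9 - 1*6*4) = 50 + (9 - 24) = 50 - 15 = 35)
L = -174946 (L = -2*((-118 + 270)*(218 + 363) - 839) = -2*(152*581 - 839) = -2*(88312 - 839) = -2*87473 = -174946)
Q*L = 35*(-174946) = -6123110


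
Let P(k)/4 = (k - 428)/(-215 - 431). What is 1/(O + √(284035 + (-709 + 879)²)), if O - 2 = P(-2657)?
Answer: -2201568/32601737759 + 104329*√312935/32601737759 ≈ 0.0017226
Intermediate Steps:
P(k) = 856/323 - 2*k/323 (P(k) = 4*((k - 428)/(-215 - 431)) = 4*((-428 + k)/(-646)) = 4*((-428 + k)*(-1/646)) = 4*(214/323 - k/646) = 856/323 - 2*k/323)
O = 6816/323 (O = 2 + (856/323 - 2/323*(-2657)) = 2 + (856/323 + 5314/323) = 2 + 6170/323 = 6816/323 ≈ 21.102)
1/(O + √(284035 + (-709 + 879)²)) = 1/(6816/323 + √(284035 + (-709 + 879)²)) = 1/(6816/323 + √(284035 + 170²)) = 1/(6816/323 + √(284035 + 28900)) = 1/(6816/323 + √312935)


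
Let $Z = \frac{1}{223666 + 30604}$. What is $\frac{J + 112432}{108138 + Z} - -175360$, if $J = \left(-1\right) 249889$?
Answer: $\frac{4821707319217570}{27496249261} \approx 1.7536 \cdot 10^{5}$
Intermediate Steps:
$J = -249889$
$Z = \frac{1}{254270} \approx 3.9328 \cdot 10^{-6}$
$\frac{J + 112432}{108138 + Z} - -175360 = \frac{-249889 + 112432}{108138 + \frac{1}{254270}} - -175360 = - \frac{137457}{\frac{27496249261}{254270}} + 175360 = \left(-137457\right) \frac{254270}{27496249261} + 175360 = - \frac{34951191390}{27496249261} + 175360 = \frac{4821707319217570}{27496249261}$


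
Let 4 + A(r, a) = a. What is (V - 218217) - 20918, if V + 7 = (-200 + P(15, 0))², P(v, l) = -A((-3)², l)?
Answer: -200726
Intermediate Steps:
A(r, a) = -4 + a
P(v, l) = 4 - l (P(v, l) = -(-4 + l) = 4 - l)
V = 38409 (V = -7 + (-200 + (4 - 1*0))² = -7 + (-200 + (4 + 0))² = -7 + (-200 + 4)² = -7 + (-196)² = -7 + 38416 = 38409)
(V - 218217) - 20918 = (38409 - 218217) - 20918 = -179808 - 20918 = -200726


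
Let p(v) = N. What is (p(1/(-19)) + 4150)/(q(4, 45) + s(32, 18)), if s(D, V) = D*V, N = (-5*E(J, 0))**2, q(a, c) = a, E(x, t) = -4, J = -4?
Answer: 455/58 ≈ 7.8448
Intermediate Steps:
N = 400 (N = (-5*(-4))**2 = 20**2 = 400)
p(v) = 400
(p(1/(-19)) + 4150)/(q(4, 45) + s(32, 18)) = (400 + 4150)/(4 + 32*18) = 4550/(4 + 576) = 4550/580 = 4550*(1/580) = 455/58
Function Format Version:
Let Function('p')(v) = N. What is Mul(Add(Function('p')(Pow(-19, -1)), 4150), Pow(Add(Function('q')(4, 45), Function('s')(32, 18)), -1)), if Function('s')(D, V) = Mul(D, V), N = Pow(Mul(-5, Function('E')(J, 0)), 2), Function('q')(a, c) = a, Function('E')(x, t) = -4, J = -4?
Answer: Rational(455, 58) ≈ 7.8448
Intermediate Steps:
N = 400 (N = Pow(Mul(-5, -4), 2) = Pow(20, 2) = 400)
Function('p')(v) = 400
Mul(Add(Function('p')(Pow(-19, -1)), 4150), Pow(Add(Function('q')(4, 45), Function('s')(32, 18)), -1)) = Mul(Add(400, 4150), Pow(Add(4, Mul(32, 18)), -1)) = Mul(4550, Pow(Add(4, 576), -1)) = Mul(4550, Pow(580, -1)) = Mul(4550, Rational(1, 580)) = Rational(455, 58)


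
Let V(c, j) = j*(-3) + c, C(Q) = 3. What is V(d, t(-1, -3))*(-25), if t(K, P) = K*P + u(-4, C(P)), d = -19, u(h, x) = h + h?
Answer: 100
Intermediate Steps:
u(h, x) = 2*h
t(K, P) = -8 + K*P (t(K, P) = K*P + 2*(-4) = K*P - 8 = -8 + K*P)
V(c, j) = c - 3*j (V(c, j) = -3*j + c = c - 3*j)
V(d, t(-1, -3))*(-25) = (-19 - 3*(-8 - 1*(-3)))*(-25) = (-19 - 3*(-8 + 3))*(-25) = (-19 - 3*(-5))*(-25) = (-19 + 15)*(-25) = -4*(-25) = 100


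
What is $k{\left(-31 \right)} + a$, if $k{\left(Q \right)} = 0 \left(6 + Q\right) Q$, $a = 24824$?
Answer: $24824$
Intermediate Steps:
$k{\left(Q \right)} = 0$ ($k{\left(Q \right)} = 0 Q = 0$)
$k{\left(-31 \right)} + a = 0 + 24824 = 24824$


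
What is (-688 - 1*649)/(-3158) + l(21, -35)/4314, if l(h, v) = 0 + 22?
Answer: 2918647/6811806 ≈ 0.42847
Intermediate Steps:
l(h, v) = 22
(-688 - 1*649)/(-3158) + l(21, -35)/4314 = (-688 - 1*649)/(-3158) + 22/4314 = (-688 - 649)*(-1/3158) + 22*(1/4314) = -1337*(-1/3158) + 11/2157 = 1337/3158 + 11/2157 = 2918647/6811806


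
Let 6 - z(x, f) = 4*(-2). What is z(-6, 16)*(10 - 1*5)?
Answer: 70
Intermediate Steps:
z(x, f) = 14 (z(x, f) = 6 - 4*(-2) = 6 - 1*(-8) = 6 + 8 = 14)
z(-6, 16)*(10 - 1*5) = 14*(10 - 1*5) = 14*(10 - 5) = 14*5 = 70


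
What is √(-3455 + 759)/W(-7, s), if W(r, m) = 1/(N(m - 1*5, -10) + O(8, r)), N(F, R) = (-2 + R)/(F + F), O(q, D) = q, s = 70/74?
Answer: 474*I*√674/25 ≈ 492.23*I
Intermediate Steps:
s = 35/37 (s = 70*(1/74) = 35/37 ≈ 0.94595)
N(F, R) = (-2 + R)/(2*F) (N(F, R) = (-2 + R)/((2*F)) = (-2 + R)*(1/(2*F)) = (-2 + R)/(2*F))
W(r, m) = 1/(8 - 6/(-5 + m)) (W(r, m) = 1/((-2 - 10)/(2*(m - 1*5)) + 8) = 1/((½)*(-12)/(m - 5) + 8) = 1/((½)*(-12)/(-5 + m) + 8) = 1/(-6/(-5 + m) + 8) = 1/(8 - 6/(-5 + m)))
√(-3455 + 759)/W(-7, s) = √(-3455 + 759)/(((-5 + 35/37)/(2*(-23 + 4*(35/37))))) = √(-2696)/(((½)*(-150/37)/(-23 + 140/37))) = (2*I*√674)/(((½)*(-150/37)/(-711/37))) = (2*I*√674)/(((½)*(-37/711)*(-150/37))) = (2*I*√674)/(25/237) = (2*I*√674)*(237/25) = 474*I*√674/25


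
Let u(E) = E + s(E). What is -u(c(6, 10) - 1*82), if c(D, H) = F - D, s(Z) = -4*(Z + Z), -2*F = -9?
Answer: -1169/2 ≈ -584.50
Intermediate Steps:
F = 9/2 (F = -½*(-9) = 9/2 ≈ 4.5000)
s(Z) = -8*Z
c(D, H) = 9/2 - D
u(E) = -7*E (u(E) = E - 8*E = -7*E)
-u(c(6, 10) - 1*82) = -(-7)*((9/2 - 1*6) - 1*82) = -(-7)*((9/2 - 6) - 82) = -(-7)*(-3/2 - 82) = -(-7)*(-167)/2 = -1*1169/2 = -1169/2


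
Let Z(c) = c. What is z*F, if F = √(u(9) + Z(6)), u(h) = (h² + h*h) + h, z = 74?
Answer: 74*√177 ≈ 984.51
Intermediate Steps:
u(h) = h + 2*h² (u(h) = (h² + h²) + h = 2*h² + h = h + 2*h²)
F = √177 (F = √(9*(1 + 2*9) + 6) = √(9*(1 + 18) + 6) = √(9*19 + 6) = √(171 + 6) = √177 ≈ 13.304)
z*F = 74*√177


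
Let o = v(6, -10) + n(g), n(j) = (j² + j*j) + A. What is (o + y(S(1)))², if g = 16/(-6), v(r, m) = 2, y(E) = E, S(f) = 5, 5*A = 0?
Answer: 36481/81 ≈ 450.38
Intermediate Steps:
A = 0 (A = (⅕)*0 = 0)
g = -8/3 (g = 16*(-⅙) = -8/3 ≈ -2.6667)
n(j) = 2*j² (n(j) = (j² + j*j) + 0 = (j² + j²) + 0 = 2*j² + 0 = 2*j²)
o = 146/9 (o = 2 + 2*(-8/3)² = 2 + 2*(64/9) = 2 + 128/9 = 146/9 ≈ 16.222)
(o + y(S(1)))² = (146/9 + 5)² = (191/9)² = 36481/81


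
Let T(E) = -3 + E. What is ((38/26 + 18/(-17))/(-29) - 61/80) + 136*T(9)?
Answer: 417981451/512720 ≈ 815.22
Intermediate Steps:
((38/26 + 18/(-17))/(-29) - 61/80) + 136*T(9) = ((38/26 + 18/(-17))/(-29) - 61/80) + 136*(-3 + 9) = ((38*(1/26) + 18*(-1/17))*(-1/29) - 61*1/80) + 136*6 = ((19/13 - 18/17)*(-1/29) - 61/80) + 816 = ((89/221)*(-1/29) - 61/80) + 816 = (-89/6409 - 61/80) + 816 = -398069/512720 + 816 = 417981451/512720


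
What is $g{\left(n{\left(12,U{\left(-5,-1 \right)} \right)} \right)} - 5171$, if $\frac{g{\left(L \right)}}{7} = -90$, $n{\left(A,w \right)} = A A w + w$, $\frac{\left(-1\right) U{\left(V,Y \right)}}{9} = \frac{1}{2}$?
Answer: $-5801$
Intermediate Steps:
$U{\left(V,Y \right)} = - \frac{9}{2}$
$n{\left(A,w \right)} = w + w A^{2}$ ($n{\left(A,w \right)} = A^{2} w + w = w A^{2} + w = w + w A^{2}$)
$g{\left(L \right)} = -630$ ($g{\left(L \right)} = 7 \left(-90\right) = -630$)
$g{\left(n{\left(12,U{\left(-5,-1 \right)} \right)} \right)} - 5171 = -630 - 5171 = -5801$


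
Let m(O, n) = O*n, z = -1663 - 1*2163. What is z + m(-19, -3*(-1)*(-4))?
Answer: -3598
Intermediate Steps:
z = -3826 (z = -1663 - 2163 = -3826)
z + m(-19, -3*(-1)*(-4)) = -3826 - 19*(-3*(-1))*(-4) = -3826 - 57*(-4) = -3826 - 19*(-12) = -3826 + 228 = -3598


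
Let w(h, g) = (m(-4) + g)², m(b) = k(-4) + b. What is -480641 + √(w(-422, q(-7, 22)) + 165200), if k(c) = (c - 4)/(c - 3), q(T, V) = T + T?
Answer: -480641 + 2*√2027181/7 ≈ -4.8023e+5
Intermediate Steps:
q(T, V) = 2*T
k(c) = (-4 + c)/(-3 + c)
m(b) = 8/7 + b (m(b) = (-4 - 4)/(-3 - 4) + b = -8/(-7) + b = -⅐*(-8) + b = 8/7 + b)
w(h, g) = (-20/7 + g)² (w(h, g) = ((8/7 - 4) + g)² = (-20/7 + g)²)
-480641 + √(w(-422, q(-7, 22)) + 165200) = -480641 + √((-20 + 7*(2*(-7)))²/49 + 165200) = -480641 + √((-20 + 7*(-14))²/49 + 165200) = -480641 + √((-20 - 98)²/49 + 165200) = -480641 + √((1/49)*(-118)² + 165200) = -480641 + √((1/49)*13924 + 165200) = -480641 + √(13924/49 + 165200) = -480641 + √(8108724/49) = -480641 + 2*√2027181/7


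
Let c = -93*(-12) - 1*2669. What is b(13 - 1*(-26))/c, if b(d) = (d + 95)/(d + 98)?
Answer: -134/212761 ≈ -0.00062981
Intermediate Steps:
b(d) = (95 + d)/(98 + d)
c = -1553 (c = 1116 - 2669 = -1553)
b(13 - 1*(-26))/c = ((95 + (13 - 1*(-26)))/(98 + (13 - 1*(-26))))/(-1553) = ((95 + (13 + 26))/(98 + (13 + 26)))*(-1/1553) = ((95 + 39)/(98 + 39))*(-1/1553) = (134/137)*(-1/1553) = -134/212761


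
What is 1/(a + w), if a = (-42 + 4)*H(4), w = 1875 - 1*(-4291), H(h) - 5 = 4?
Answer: 1/5824 ≈ 0.00017170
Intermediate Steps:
H(h) = 9 (H(h) = 5 + 4 = 9)
w = 6166 (w = 1875 + 4291 = 6166)
a = -342 (a = (-42 + 4)*9 = -38*9 = -342)
1/(a + w) = 1/(-342 + 6166) = 1/5824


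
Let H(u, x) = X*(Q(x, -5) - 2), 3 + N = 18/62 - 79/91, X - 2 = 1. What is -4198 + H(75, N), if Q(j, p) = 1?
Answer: -4201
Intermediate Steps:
X = 3 (X = 2 + 1 = 3)
N = -10093/2821 (N = -3 + (18/62 - 79/91) = -3 + (18*(1/62) - 79*1/91) = -3 + (9/31 - 79/91) = -3 - 1630/2821 = -10093/2821 ≈ -3.5778)
H(u, x) = -3 (H(u, x) = 3*(1 - 2) = 3*(-1) = -3)
-4198 + H(75, N) = -4198 - 3 = -4201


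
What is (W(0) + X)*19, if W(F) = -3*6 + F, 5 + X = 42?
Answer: 361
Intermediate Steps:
X = 37 (X = -5 + 42 = 37)
W(F) = -18 + F
(W(0) + X)*19 = ((-18 + 0) + 37)*19 = (-18 + 37)*19 = 19*19 = 361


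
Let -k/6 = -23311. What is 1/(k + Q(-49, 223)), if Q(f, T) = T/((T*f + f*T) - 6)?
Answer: 21860/3057470537 ≈ 7.1497e-6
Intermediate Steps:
k = 139866 (k = -6*(-23311) = 139866)
Q(f, T) = T/(-6 + 2*T*f) (Q(f, T) = T/((T*f + T*f) - 6) = T/(2*T*f - 6) = T/(-6 + 2*T*f))
1/(k + Q(-49, 223)) = 1/(139866 + (1/2)*223/(-3 + 223*(-49))) = 1/(139866 + (1/2)*223/(-3 - 10927)) = 1/(139866 + (1/2)*223/(-10930)) = 1/(139866 + (1/2)*223*(-1/10930)) = 1/(139866 - 223/21860) = 1/(3057470537/21860) = 21860/3057470537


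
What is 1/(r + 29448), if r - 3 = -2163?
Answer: 1/27288 ≈ 3.6646e-5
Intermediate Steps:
r = -2160 (r = 3 - 2163 = -2160)
1/(r + 29448) = 1/(-2160 + 29448) = 1/27288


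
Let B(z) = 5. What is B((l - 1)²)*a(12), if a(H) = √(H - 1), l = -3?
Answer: 5*√11 ≈ 16.583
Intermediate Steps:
a(H) = √(-1 + H)
B((l - 1)²)*a(12) = 5*√(-1 + 12) = 5*√11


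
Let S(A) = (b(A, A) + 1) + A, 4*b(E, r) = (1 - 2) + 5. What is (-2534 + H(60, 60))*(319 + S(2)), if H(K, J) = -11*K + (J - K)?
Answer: -1031662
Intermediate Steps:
b(E, r) = 1 (b(E, r) = ((1 - 2) + 5)/4 = (-1 + 5)/4 = (1/4)*4 = 1)
S(A) = 2 + A (S(A) = (1 + 1) + A = 2 + A)
H(K, J) = J - 12*K
(-2534 + H(60, 60))*(319 + S(2)) = (-2534 + (60 - 12*60))*(319 + (2 + 2)) = (-2534 + (60 - 720))*(319 + 4) = (-2534 - 660)*323 = -3194*323 = -1031662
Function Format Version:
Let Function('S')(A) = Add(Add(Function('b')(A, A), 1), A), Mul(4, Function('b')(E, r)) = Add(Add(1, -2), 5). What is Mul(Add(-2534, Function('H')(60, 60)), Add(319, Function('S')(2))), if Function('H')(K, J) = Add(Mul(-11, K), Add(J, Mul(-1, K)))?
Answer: -1031662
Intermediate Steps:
Function('b')(E, r) = 1 (Function('b')(E, r) = Mul(Rational(1, 4), Add(Add(1, -2), 5)) = Mul(Rational(1, 4), Add(-1, 5)) = Mul(Rational(1, 4), 4) = 1)
Function('S')(A) = Add(2, A) (Function('S')(A) = Add(Add(1, 1), A) = Add(2, A))
Function('H')(K, J) = Add(J, Mul(-12, K))
Mul(Add(-2534, Function('H')(60, 60)), Add(319, Function('S')(2))) = Mul(Add(-2534, Add(60, Mul(-12, 60))), Add(319, Add(2, 2))) = Mul(Add(-2534, Add(60, -720)), Add(319, 4)) = Mul(Add(-2534, -660), 323) = Mul(-3194, 323) = -1031662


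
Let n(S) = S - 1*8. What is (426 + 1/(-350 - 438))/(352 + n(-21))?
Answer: 335687/254524 ≈ 1.3189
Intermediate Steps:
n(S) = -8 + S (n(S) = S - 8 = -8 + S)
(426 + 1/(-350 - 438))/(352 + n(-21)) = (426 + 1/(-350 - 438))/(352 + (-8 - 21)) = (426 + 1/(-788))/(352 - 29) = (426 - 1/788)/323 = (335687/788)*(1/323) = 335687/254524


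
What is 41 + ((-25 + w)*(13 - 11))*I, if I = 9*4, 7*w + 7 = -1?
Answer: -12889/7 ≈ -1841.3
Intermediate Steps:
w = -8/7 (w = -1 + (1/7)*(-1) = -1 - 1/7 = -8/7 ≈ -1.1429)
I = 36
41 + ((-25 + w)*(13 - 11))*I = 41 + ((-25 - 8/7)*(13 - 11))*36 = 41 - 183/7*2*36 = 41 - 366/7*36 = 41 - 13176/7 = -12889/7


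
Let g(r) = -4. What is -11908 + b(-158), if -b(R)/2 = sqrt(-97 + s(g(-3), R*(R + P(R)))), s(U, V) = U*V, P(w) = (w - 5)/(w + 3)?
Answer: -11908 - 2*I*sqrt(2385403345)/155 ≈ -11908.0 - 630.2*I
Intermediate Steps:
P(w) = (-5 + w)/(3 + w)
b(R) = -2*sqrt(-97 - 4*R*(R + (-5 + R)/(3 + R)))
-11908 + b(-158) = -11908 - 2*I*sqrt(-1/(3 - 158))*sqrt(11875 - 399424 + 15777248) = -11908 - 2*I*sqrt(15389699)*sqrt(-1/(-155)) = -11908 - 2*I*sqrt(2385403345)/155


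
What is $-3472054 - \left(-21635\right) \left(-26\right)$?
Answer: $-4034564$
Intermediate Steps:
$-3472054 - \left(-21635\right) \left(-26\right) = -3472054 - 562510 = -4034564$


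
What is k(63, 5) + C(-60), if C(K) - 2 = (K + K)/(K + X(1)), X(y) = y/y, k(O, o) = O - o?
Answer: 3660/59 ≈ 62.034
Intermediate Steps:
X(y) = 1
C(K) = 2 + 2*K/(1 + K) (C(K) = 2 + (K + K)/(K + 1) = 2 + (2*K)/(1 + K) = 2 + 2*K/(1 + K))
k(63, 5) + C(-60) = (63 - 1*5) + 2*(1 + 2*(-60))/(1 - 60) = (63 - 5) + 2*(1 - 120)/(-59) = 58 + 2*(-1/59)*(-119) = 58 + 238/59 = 3660/59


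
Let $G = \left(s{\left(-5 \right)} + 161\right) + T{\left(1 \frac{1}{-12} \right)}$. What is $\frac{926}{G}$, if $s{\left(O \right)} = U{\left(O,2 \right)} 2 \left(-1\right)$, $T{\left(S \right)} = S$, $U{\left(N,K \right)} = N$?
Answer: $\frac{11112}{2051} \approx 5.4178$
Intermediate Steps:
$s{\left(O \right)} = - 2 O$ ($s{\left(O \right)} = O 2 \left(-1\right) = 2 O \left(-1\right) = - 2 O$)
$G = \frac{2051}{12}$ ($G = \left(\left(-2\right) \left(-5\right) + 161\right) + 1 \frac{1}{-12} = \left(10 + 161\right) + 1 \left(- \frac{1}{12}\right) = 171 - \frac{1}{12} = \frac{2051}{12} \approx 170.92$)
$\frac{926}{G} = \frac{926}{\frac{2051}{12}} = 926 \cdot \frac{12}{2051} = \frac{11112}{2051}$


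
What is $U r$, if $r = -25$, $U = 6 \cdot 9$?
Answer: $-1350$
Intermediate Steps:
$U = 54$
$U r = 54 \left(-25\right) = -1350$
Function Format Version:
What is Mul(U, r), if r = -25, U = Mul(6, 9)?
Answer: -1350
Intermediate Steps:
U = 54
Mul(U, r) = Mul(54, -25) = -1350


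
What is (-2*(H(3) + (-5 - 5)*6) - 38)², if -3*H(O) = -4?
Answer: 56644/9 ≈ 6293.8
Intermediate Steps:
H(O) = 4/3 (H(O) = -⅓*(-4) = 4/3)
(-2*(H(3) + (-5 - 5)*6) - 38)² = (-2*(4/3 + (-5 - 5)*6) - 38)² = (-2*(4/3 - 10*6) - 38)² = (-2*(4/3 - 60) - 38)² = (-2*(-176/3) - 38)² = (352/3 - 38)² = (238/3)² = 56644/9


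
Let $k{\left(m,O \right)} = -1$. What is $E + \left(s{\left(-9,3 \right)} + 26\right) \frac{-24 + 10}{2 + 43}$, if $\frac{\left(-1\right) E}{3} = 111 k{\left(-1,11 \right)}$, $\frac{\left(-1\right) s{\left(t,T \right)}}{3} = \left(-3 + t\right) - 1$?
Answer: $\frac{2815}{9} \approx 312.78$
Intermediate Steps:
$s{\left(t,T \right)} = 12 - 3 t$ ($s{\left(t,T \right)} = - 3 \left(\left(-3 + t\right) - 1\right) = - 3 \left(-4 + t\right) = 12 - 3 t$)
$E = 333$ ($E = - 3 \cdot 111 \left(-1\right) = \left(-3\right) \left(-111\right) = 333$)
$E + \left(s{\left(-9,3 \right)} + 26\right) \frac{-24 + 10}{2 + 43} = 333 + \left(\left(12 - -27\right) + 26\right) \frac{-24 + 10}{2 + 43} = 333 + \left(\left(12 + 27\right) + 26\right) \left(- \frac{14}{45}\right) = 333 + \left(39 + 26\right) \left(\left(-14\right) \frac{1}{45}\right) = 333 + 65 \left(- \frac{14}{45}\right) = 333 - \frac{182}{9} = \frac{2815}{9}$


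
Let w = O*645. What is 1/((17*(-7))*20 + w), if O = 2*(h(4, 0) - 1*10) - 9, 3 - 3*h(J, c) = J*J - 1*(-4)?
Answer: -1/28395 ≈ -3.5217e-5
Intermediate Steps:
h(J, c) = -⅓ - J²/3 (h(J, c) = 1 - (J*J - 1*(-4))/3 = 1 - (J² + 4)/3 = 1 - (4 + J²)/3 = 1 + (-4/3 - J²/3) = -⅓ - J²/3)
O = -121/3 (O = 2*((-⅓ - ⅓*4²) - 1*10) - 9 = 2*((-⅓ - ⅓*16) - 10) - 9 = 2*((-⅓ - 16/3) - 10) - 9 = 2*(-17/3 - 10) - 9 = 2*(-47/3) - 9 = -94/3 - 9 = -121/3 ≈ -40.333)
w = -26015 (w = -121/3*645 = -26015)
1/((17*(-7))*20 + w) = 1/((17*(-7))*20 - 26015) = 1/(-119*20 - 26015) = 1/(-2380 - 26015) = 1/(-28395) = -1/28395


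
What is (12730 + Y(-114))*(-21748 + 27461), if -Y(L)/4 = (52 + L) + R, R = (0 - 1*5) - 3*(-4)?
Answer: 73983350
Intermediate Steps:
R = 7 (R = (0 - 5) + 12 = -5 + 12 = 7)
Y(L) = -236 - 4*L (Y(L) = -4*((52 + L) + 7) = -4*(59 + L) = -236 - 4*L)
(12730 + Y(-114))*(-21748 + 27461) = (12730 + (-236 - 4*(-114)))*(-21748 + 27461) = (12730 + (-236 + 456))*5713 = (12730 + 220)*5713 = 12950*5713 = 73983350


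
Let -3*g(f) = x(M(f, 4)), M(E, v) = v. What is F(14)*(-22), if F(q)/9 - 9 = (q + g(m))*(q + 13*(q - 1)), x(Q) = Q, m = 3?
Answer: -460746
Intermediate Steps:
g(f) = -4/3 (g(f) = -1/3*4 = -4/3)
F(q) = 81 + 9*(-13 + 14*q)*(-4/3 + q) (F(q) = 81 + 9*((q - 4/3)*(q + 13*(q - 1))) = 81 + 9*((-4/3 + q)*(q + 13*(-1 + q))) = 81 + 9*((-4/3 + q)*(q + (-13 + 13*q))) = 81 + 9*((-4/3 + q)*(-13 + 14*q)) = 81 + 9*((-13 + 14*q)*(-4/3 + q)) = 81 + 9*(-13 + 14*q)*(-4/3 + q))
F(14)*(-22) = (237 - 285*14 + 126*14**2)*(-22) = (237 - 3990 + 126*196)*(-22) = (237 - 3990 + 24696)*(-22) = 20943*(-22) = -460746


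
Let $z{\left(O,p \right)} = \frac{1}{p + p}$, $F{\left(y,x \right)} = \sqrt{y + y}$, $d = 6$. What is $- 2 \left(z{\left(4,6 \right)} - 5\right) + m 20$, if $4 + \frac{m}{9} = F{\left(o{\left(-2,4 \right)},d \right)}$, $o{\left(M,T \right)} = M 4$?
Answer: $- \frac{4261}{6} + 720 i \approx -710.17 + 720.0 i$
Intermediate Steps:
$o{\left(M,T \right)} = 4 M$
$F{\left(y,x \right)} = \sqrt{2} \sqrt{y}$ ($F{\left(y,x \right)} = \sqrt{2 y} = \sqrt{2} \sqrt{y}$)
$z{\left(O,p \right)} = \frac{1}{2 p}$
$m = -36 + 36 i$ ($m = -36 + 9 \sqrt{2} \sqrt{4 \left(-2\right)} = -36 + 9 \sqrt{2} \sqrt{-8} = -36 + 9 \sqrt{2} \cdot 2 i \sqrt{2} = -36 + 9 \cdot 4 i = -36 + 36 i \approx -36.0 + 36.0 i$)
$- 2 \left(z{\left(4,6 \right)} - 5\right) + m 20 = - 2 \left(\frac{1}{2 \cdot 6} - 5\right) + \left(-36 + 36 i\right) 20 = - 2 \left(\frac{1}{2} \cdot \frac{1}{6} - 5\right) - \left(720 - 720 i\right) = - 2 \left(\frac{1}{12} - 5\right) - \left(720 - 720 i\right) = \left(-2\right) \left(- \frac{59}{12}\right) - \left(720 - 720 i\right) = \frac{59}{6} - \left(720 - 720 i\right) = - \frac{4261}{6} + 720 i$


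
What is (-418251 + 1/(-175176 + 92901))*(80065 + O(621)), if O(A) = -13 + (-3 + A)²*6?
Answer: -27203471782285832/27425 ≈ -9.9192e+11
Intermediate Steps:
O(A) = -13 + 6*(-3 + A)²
(-418251 + 1/(-175176 + 92901))*(80065 + O(621)) = (-418251 + 1/(-175176 + 92901))*(80065 + (-13 + 6*(-3 + 621)²)) = (-418251 + 1/(-82275))*(80065 + (-13 + 6*618²)) = (-418251 - 1/82275)*(80065 + (-13 + 6*381924)) = -34411601026*(80065 + (-13 + 2291544))/82275 = -34411601026*(80065 + 2291531)/82275 = -34411601026/82275*2371596 = -27203471782285832/27425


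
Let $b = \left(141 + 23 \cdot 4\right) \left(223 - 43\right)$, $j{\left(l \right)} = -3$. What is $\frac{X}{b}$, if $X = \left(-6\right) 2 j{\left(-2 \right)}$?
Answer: $\frac{1}{1165} \approx 0.00085837$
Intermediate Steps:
$b = 41940$ ($b = \left(141 + 92\right) 180 = 233 \cdot 180 = 41940$)
$X = 36$ ($X = \left(-6\right) 2 \left(-3\right) = \left(-12\right) \left(-3\right) = 36$)
$\frac{X}{b} = \frac{36}{41940} = 36 \cdot \frac{1}{41940} = \frac{1}{1165}$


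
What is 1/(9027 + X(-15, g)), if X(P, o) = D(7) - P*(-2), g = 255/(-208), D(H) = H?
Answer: 1/9004 ≈ 0.00011106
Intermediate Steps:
g = -255/208 (g = 255*(-1/208) = -255/208 ≈ -1.2260)
X(P, o) = 7 + 2*P (X(P, o) = 7 - P*(-2) = 7 - (-2)*P = 7 + 2*P)
1/(9027 + X(-15, g)) = 1/(9027 + (7 + 2*(-15))) = 1/(9027 + (7 - 30)) = 1/(9027 - 23) = 1/9004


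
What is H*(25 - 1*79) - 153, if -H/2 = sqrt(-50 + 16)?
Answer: -153 + 108*I*sqrt(34) ≈ -153.0 + 629.74*I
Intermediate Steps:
H = -2*I*sqrt(34) (H = -2*sqrt(-50 + 16) = -2*I*sqrt(34) ≈ -11.662*I)
H*(25 - 1*79) - 153 = (-2*I*sqrt(34))*(25 - 1*79) - 153 = (-2*I*sqrt(34))*(25 - 79) - 153 = -2*I*sqrt(34)*(-54) - 153 = 108*I*sqrt(34) - 153 = -153 + 108*I*sqrt(34)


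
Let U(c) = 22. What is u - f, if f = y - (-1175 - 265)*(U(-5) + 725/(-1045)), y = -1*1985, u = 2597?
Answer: -5454682/209 ≈ -26099.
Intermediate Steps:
y = -1985
f = 5997455/209 (f = -1985 - (-1175 - 265)*(22 + 725/(-1045)) = -1985 - (-1440)*(22 + 725*(-1/1045)) = -1985 - (-1440)*(22 - 145/209) = -1985 - (-1440)*4453/209 = -1985 - 1*(-6412320/209) = -1985 + 6412320/209 = 5997455/209 ≈ 28696.)
u - f = 2597 - 1*5997455/209 = 2597 - 5997455/209 = -5454682/209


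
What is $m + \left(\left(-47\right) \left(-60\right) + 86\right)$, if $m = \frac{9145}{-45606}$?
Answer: $\frac{132521891}{45606} \approx 2905.8$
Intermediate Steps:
$m = - \frac{9145}{45606}$ ($m = 9145 \left(- \frac{1}{45606}\right) = - \frac{9145}{45606} \approx -0.20052$)
$m + \left(\left(-47\right) \left(-60\right) + 86\right) = - \frac{9145}{45606} + \left(\left(-47\right) \left(-60\right) + 86\right) = - \frac{9145}{45606} + \left(2820 + 86\right) = - \frac{9145}{45606} + 2906 = \frac{132521891}{45606}$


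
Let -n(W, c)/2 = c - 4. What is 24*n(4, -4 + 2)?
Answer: 288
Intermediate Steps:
n(W, c) = 8 - 2*c (n(W, c) = -2*(c - 4) = -2*(-4 + c) = 8 - 2*c)
24*n(4, -4 + 2) = 24*(8 - 2*(-4 + 2)) = 24*(8 - 2*(-2)) = 24*(8 + 4) = 24*12 = 288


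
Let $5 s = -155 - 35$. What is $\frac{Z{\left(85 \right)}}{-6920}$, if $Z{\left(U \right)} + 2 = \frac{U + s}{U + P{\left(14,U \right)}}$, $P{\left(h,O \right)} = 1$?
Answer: $\frac{25}{119024} \approx 0.00021004$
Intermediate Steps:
$s = -38$ ($s = \frac{-155 - 35}{5} = \frac{1}{5} \left(-190\right) = -38$)
$Z{\left(U \right)} = -2 + \frac{-38 + U}{1 + U}$ ($Z{\left(U \right)} = -2 + \frac{U - 38}{U + 1} = -2 + \frac{-38 + U}{1 + U}$)
$\frac{Z{\left(85 \right)}}{-6920} = \frac{\frac{1}{1 + 85} \left(-40 - 85\right)}{-6920} = \frac{-40 - 85}{86} \left(- \frac{1}{6920}\right) = \frac{1}{86} \left(-125\right) \left(- \frac{1}{6920}\right) = \left(- \frac{125}{86}\right) \left(- \frac{1}{6920}\right) = \frac{25}{119024}$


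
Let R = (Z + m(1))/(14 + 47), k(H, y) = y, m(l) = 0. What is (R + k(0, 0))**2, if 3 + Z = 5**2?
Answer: 484/3721 ≈ 0.13007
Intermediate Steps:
Z = 22 (Z = -3 + 5**2 = -3 + 25 = 22)
R = 22/61 (R = (22 + 0)/(14 + 47) = 22/61 ≈ 0.36066)
(R + k(0, 0))**2 = (22/61 + 0)**2 = (22/61)**2 = 484/3721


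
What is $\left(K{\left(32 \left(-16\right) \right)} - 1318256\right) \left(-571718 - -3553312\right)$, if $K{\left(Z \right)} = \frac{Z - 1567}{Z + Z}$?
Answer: $- \frac{2012415040825805}{512} \approx -3.9305 \cdot 10^{12}$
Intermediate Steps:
$K{\left(Z \right)} = \frac{-1567 + Z}{2 Z}$
$\left(K{\left(32 \left(-16\right) \right)} - 1318256\right) \left(-571718 - -3553312\right) = \left(\frac{-1567 + 32 \left(-16\right)}{2 \cdot 32 \left(-16\right)} - 1318256\right) \left(-571718 - -3553312\right) = \left(\frac{-1567 - 512}{2 \left(-512\right)} - 1318256\right) \left(-571718 + 3553312\right) = \left(\frac{1}{2} \left(- \frac{1}{512}\right) \left(-2079\right) - 1318256\right) 2981594 = \left(\frac{2079}{1024} - 1318256\right) 2981594 = \left(- \frac{1349892065}{1024}\right) 2981594 = - \frac{2012415040825805}{512}$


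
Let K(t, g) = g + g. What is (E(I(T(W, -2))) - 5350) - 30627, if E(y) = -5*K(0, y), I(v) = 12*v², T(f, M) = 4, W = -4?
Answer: -37897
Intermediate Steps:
K(t, g) = 2*g
E(y) = -10*y
(E(I(T(W, -2))) - 5350) - 30627 = (-120*4² - 5350) - 30627 = (-120*16 - 5350) - 30627 = (-10*192 - 5350) - 30627 = (-1920 - 5350) - 30627 = -7270 - 30627 = -37897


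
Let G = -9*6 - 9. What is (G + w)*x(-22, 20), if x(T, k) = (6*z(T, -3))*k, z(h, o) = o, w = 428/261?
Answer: 640600/29 ≈ 22090.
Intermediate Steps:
w = 428/261 (w = 428*(1/261) = 428/261 ≈ 1.6398)
G = -63 (G = -54 - 9 = -63)
x(T, k) = -18*k (x(T, k) = (6*(-3))*k = -18*k)
(G + w)*x(-22, 20) = (-63 + 428/261)*(-18*20) = -16015/261*(-360) = 640600/29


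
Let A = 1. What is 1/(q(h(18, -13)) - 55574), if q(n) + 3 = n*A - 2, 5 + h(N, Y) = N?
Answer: -1/55566 ≈ -1.7997e-5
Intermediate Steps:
h(N, Y) = -5 + N
q(n) = -5 + n (q(n) = -3 + (n*1 - 2) = -3 + (n - 2) = -3 + (-2 + n) = -5 + n)
1/(q(h(18, -13)) - 55574) = 1/((-5 + (-5 + 18)) - 55574) = 1/((-5 + 13) - 55574) = 1/(8 - 55574) = 1/(-55566) = -1/55566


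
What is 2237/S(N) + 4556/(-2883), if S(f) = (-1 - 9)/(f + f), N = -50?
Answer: 64488154/2883 ≈ 22368.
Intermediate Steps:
S(f) = -5/f (S(f) = -10*1/(2*f) = -5/f)
2237/S(N) + 4556/(-2883) = 2237/((-5/(-50))) + 4556/(-2883) = 2237/((-5*(-1/50))) + 4556*(-1/2883) = 2237/(1/10) - 4556/2883 = 2237*10 - 4556/2883 = 22370 - 4556/2883 = 64488154/2883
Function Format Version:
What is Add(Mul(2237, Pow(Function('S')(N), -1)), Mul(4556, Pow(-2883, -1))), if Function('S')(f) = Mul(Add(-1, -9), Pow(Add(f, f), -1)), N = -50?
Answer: Rational(64488154, 2883) ≈ 22368.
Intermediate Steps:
Function('S')(f) = Mul(-5, Pow(f, -1)) (Function('S')(f) = Mul(-10, Pow(Mul(2, f), -1)) = Mul(-10, Mul(Rational(1, 2), Pow(f, -1))) = Mul(-5, Pow(f, -1)))
Add(Mul(2237, Pow(Function('S')(N), -1)), Mul(4556, Pow(-2883, -1))) = Add(Mul(2237, Pow(Mul(-5, Pow(-50, -1)), -1)), Mul(4556, Pow(-2883, -1))) = Add(Mul(2237, Pow(Mul(-5, Rational(-1, 50)), -1)), Mul(4556, Rational(-1, 2883))) = Add(Mul(2237, Pow(Rational(1, 10), -1)), Rational(-4556, 2883)) = Add(Mul(2237, 10), Rational(-4556, 2883)) = Add(22370, Rational(-4556, 2883)) = Rational(64488154, 2883)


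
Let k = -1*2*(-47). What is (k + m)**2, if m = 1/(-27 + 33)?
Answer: 319225/36 ≈ 8867.4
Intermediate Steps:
k = 94 (k = -2*(-47) = 94)
m = 1/6 ≈ 0.16667
(k + m)**2 = (94 + 1/6)**2 = (565/6)**2 = 319225/36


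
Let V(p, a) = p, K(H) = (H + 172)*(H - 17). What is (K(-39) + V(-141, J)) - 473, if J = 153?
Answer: -8062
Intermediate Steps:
K(H) = (-17 + H)*(172 + H) (K(H) = (172 + H)*(-17 + H) = (-17 + H)*(172 + H))
(K(-39) + V(-141, J)) - 473 = ((-2924 + (-39)² + 155*(-39)) - 141) - 473 = ((-2924 + 1521 - 6045) - 141) - 473 = (-7448 - 141) - 473 = -7589 - 473 = -8062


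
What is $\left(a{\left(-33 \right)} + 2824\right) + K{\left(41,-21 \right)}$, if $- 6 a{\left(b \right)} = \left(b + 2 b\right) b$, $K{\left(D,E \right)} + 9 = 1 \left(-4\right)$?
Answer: $\frac{4533}{2} \approx 2266.5$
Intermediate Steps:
$K{\left(D,E \right)} = -13$ ($K{\left(D,E \right)} = -9 + 1 \left(-4\right) = -9 - 4 = -13$)
$a{\left(b \right)} = - \frac{b^{2}}{2}$ ($a{\left(b \right)} = - \frac{\left(b + 2 b\right) b}{6} = - \frac{3 b b}{6} = - \frac{3 b^{2}}{6} = - \frac{b^{2}}{2}$)
$\left(a{\left(-33 \right)} + 2824\right) + K{\left(41,-21 \right)} = \left(- \frac{\left(-33\right)^{2}}{2} + 2824\right) - 13 = \left(\left(- \frac{1}{2}\right) 1089 + 2824\right) - 13 = \left(- \frac{1089}{2} + 2824\right) - 13 = \frac{4559}{2} - 13 = \frac{4533}{2}$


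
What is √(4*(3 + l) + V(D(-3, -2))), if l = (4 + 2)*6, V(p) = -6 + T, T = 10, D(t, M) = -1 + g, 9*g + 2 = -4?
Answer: 4*√10 ≈ 12.649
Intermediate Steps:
g = -⅔ (g = -2/9 + (⅑)*(-4) = -2/9 - 4/9 = -⅔ ≈ -0.66667)
D(t, M) = -5/3 (D(t, M) = -1 - ⅔ = -5/3)
V(p) = 4 (V(p) = -6 + 10 = 4)
l = 36 (l = 6*6 = 36)
√(4*(3 + l) + V(D(-3, -2))) = √(4*(3 + 36) + 4) = √(4*39 + 4) = √(156 + 4) = √160 = 4*√10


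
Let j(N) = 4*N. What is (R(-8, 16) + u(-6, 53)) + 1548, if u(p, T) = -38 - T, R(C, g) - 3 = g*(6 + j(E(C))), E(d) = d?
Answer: 1044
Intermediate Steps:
R(C, g) = 3 + g*(6 + 4*C)
(R(-8, 16) + u(-6, 53)) + 1548 = ((3 + 6*16 + 4*(-8)*16) + (-38 - 1*53)) + 1548 = ((3 + 96 - 512) + (-38 - 53)) + 1548 = (-413 - 91) + 1548 = -504 + 1548 = 1044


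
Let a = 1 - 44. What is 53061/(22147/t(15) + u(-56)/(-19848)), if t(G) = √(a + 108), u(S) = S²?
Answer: 3354297808680/3019140600155689 + 7233423033135087*√65/3019140600155689 ≈ 19.317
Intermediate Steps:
a = -43
t(G) = √65 (t(G) = √(-43 + 108) = √65)
53061/(22147/t(15) + u(-56)/(-19848)) = 53061/(22147/(√65) + (-56)²/(-19848)) = 53061/(22147*(√65/65) + 3136*(-1/19848)) = 53061/(22147*√65/65 - 392/2481) = 53061/(-392/2481 + 22147*√65/65)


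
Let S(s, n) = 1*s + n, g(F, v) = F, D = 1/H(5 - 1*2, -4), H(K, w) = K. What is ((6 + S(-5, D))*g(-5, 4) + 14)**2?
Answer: 484/9 ≈ 53.778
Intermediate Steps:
D = 1/3 (D = 1/(5 - 1*2) = 1/(5 - 2) = 1/3 ≈ 0.33333)
S(s, n) = n + s (S(s, n) = s + n = n + s)
((6 + S(-5, D))*g(-5, 4) + 14)**2 = ((6 + (1/3 - 5))*(-5) + 14)**2 = ((6 - 14/3)*(-5) + 14)**2 = ((4/3)*(-5) + 14)**2 = (-20/3 + 14)**2 = (22/3)**2 = 484/9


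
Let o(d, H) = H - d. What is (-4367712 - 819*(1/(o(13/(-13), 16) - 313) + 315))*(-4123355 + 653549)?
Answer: 2375438717422179/148 ≈ 1.6050e+13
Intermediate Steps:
(-4367712 - 819*(1/(o(13/(-13), 16) - 313) + 315))*(-4123355 + 653549) = (-4367712 - 819*(1/((16 - 13/(-13)) - 313) + 315))*(-4123355 + 653549) = (-4367712 - 819*(1/((16 - 13*(-1)/13) - 313) + 315))*(-3469806) = (-4367712 - 819*(1/((16 - 1*(-1)) - 313) + 315))*(-3469806) = (-4367712 - 819*(1/((16 + 1) - 313) + 315))*(-3469806) = (-4367712 - 819*(1/(17 - 313) + 315))*(-3469806) = (-4367712 - 819*(1/(-296) + 315))*(-3469806) = (-4367712 - 819*(-1/296 + 315))*(-3469806) = (-4367712 - 819*93239/296)*(-3469806) = (-4367712 - 76362741/296)*(-3469806) = -1369205493/296*(-3469806) = 2375438717422179/148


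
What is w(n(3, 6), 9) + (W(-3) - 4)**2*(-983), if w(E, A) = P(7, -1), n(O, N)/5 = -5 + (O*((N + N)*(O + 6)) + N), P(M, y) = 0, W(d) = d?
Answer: -48167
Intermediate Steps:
n(O, N) = -25 + 5*N + 10*N*O*(6 + O) (n(O, N) = 5*(-5 + (O*((N + N)*(O + 6)) + N)) = 5*(-5 + (O*((2*N)*(6 + O)) + N)) = 5*(-5 + (O*(2*N*(6 + O)) + N)) = 5*(-5 + (2*N*O*(6 + O) + N)) = 5*(-5 + (N + 2*N*O*(6 + O))) = 5*(-5 + N + 2*N*O*(6 + O)) = -25 + 5*N + 10*N*O*(6 + O))
w(E, A) = 0
w(n(3, 6), 9) + (W(-3) - 4)**2*(-983) = 0 + (-3 - 4)**2*(-983) = 0 + (-7)**2*(-983) = 0 + 49*(-983) = 0 - 48167 = -48167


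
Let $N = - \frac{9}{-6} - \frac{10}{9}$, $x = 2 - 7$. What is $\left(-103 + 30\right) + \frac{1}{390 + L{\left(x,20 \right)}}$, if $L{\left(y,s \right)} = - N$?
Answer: $- \frac{511931}{7013} \approx -72.997$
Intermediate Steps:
$x = -5$
$N = \frac{7}{18}$ ($N = \left(-9\right) \left(- \frac{1}{6}\right) - \frac{10}{9} = \frac{3}{2} - \frac{10}{9} = \frac{7}{18} \approx 0.38889$)
$L{\left(y,s \right)} = - \frac{7}{18}$ ($L{\left(y,s \right)} = \left(-1\right) \frac{7}{18} = - \frac{7}{18}$)
$\left(-103 + 30\right) + \frac{1}{390 + L{\left(x,20 \right)}} = \left(-103 + 30\right) + \frac{1}{390 - \frac{7}{18}} = -73 + \frac{1}{\frac{7013}{18}} = -73 + \frac{18}{7013} = - \frac{511931}{7013}$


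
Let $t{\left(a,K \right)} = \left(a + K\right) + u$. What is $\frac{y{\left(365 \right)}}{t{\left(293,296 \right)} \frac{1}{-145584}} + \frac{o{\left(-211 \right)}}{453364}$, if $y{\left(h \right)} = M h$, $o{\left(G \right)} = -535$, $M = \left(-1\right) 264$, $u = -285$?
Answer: $\frac{397500324698795}{8613916} \approx 4.6146 \cdot 10^{7}$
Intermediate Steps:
$M = -264$
$t{\left(a,K \right)} = -285 + K + a$ ($t{\left(a,K \right)} = \left(a + K\right) - 285 = \left(K + a\right) - 285 = -285 + K + a$)
$y{\left(h \right)} = - 264 h$
$\frac{y{\left(365 \right)}}{t{\left(293,296 \right)} \frac{1}{-145584}} + \frac{o{\left(-211 \right)}}{453364} = \frac{\left(-264\right) 365}{\left(-285 + 296 + 293\right) \frac{1}{-145584}} - \frac{535}{453364} = - \frac{96360}{304 \left(- \frac{1}{145584}\right)} - \frac{535}{453364} = - \frac{96360}{- \frac{19}{9099}} - \frac{535}{453364} = \left(-96360\right) \left(- \frac{9099}{19}\right) - \frac{535}{453364} = \frac{876779640}{19} - \frac{535}{453364} = \frac{397500324698795}{8613916}$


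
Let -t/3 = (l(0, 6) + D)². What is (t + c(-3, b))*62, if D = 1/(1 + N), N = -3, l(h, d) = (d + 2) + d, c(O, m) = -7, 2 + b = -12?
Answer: -68665/2 ≈ -34333.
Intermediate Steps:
b = -14 (b = -2 - 12 = -14)
l(h, d) = 2 + 2*d (l(h, d) = (2 + d) + d = 2 + 2*d)
D = -½ (D = 1/(1 - 3) = 1/(-2) = -½ ≈ -0.50000)
t = -2187/4 (t = -3*((2 + 2*6) - ½)² = -3*((2 + 12) - ½)² = -3*(14 - ½)² = -3*(27/2)² = -3*729/4 = -2187/4 ≈ -546.75)
(t + c(-3, b))*62 = (-2187/4 - 7)*62 = -2215/4*62 = -68665/2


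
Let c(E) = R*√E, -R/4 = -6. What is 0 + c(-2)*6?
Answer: 144*I*√2 ≈ 203.65*I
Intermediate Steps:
R = 24 (R = -4*(-6) = 24)
c(E) = 24*√E
0 + c(-2)*6 = 0 + (24*√(-2))*6 = 0 + (24*(I*√2))*6 = 0 + (24*I*√2)*6 = 0 + 144*I*√2 = 144*I*√2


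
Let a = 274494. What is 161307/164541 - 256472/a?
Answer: 346274051/7527586209 ≈ 0.046001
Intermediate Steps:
161307/164541 - 256472/a = 161307/164541 - 256472/274494 = 161307*(1/164541) - 256472*1/274494 = 53769/54847 - 128236/137247 = 346274051/7527586209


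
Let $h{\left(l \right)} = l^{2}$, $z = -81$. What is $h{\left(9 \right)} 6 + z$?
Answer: $405$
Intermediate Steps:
$h{\left(9 \right)} 6 + z = 9^{2} \cdot 6 - 81 = 81 \cdot 6 - 81 = 486 - 81 = 405$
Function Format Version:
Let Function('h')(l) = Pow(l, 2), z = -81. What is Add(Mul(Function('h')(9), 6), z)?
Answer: 405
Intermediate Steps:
Add(Mul(Function('h')(9), 6), z) = Add(Mul(Pow(9, 2), 6), -81) = Add(Mul(81, 6), -81) = Add(486, -81) = 405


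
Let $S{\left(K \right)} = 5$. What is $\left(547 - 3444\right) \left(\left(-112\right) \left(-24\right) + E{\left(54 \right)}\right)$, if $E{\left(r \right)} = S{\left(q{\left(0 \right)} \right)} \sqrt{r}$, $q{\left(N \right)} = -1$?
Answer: $-7787136 - 43455 \sqrt{6} \approx -7.8936 \cdot 10^{6}$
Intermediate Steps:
$E{\left(r \right)} = 5 \sqrt{r}$
$\left(547 - 3444\right) \left(\left(-112\right) \left(-24\right) + E{\left(54 \right)}\right) = \left(547 - 3444\right) \left(\left(-112\right) \left(-24\right) + 5 \sqrt{54}\right) = - 2897 \left(2688 + 5 \cdot 3 \sqrt{6}\right) = - 2897 \left(2688 + 15 \sqrt{6}\right) = -7787136 - 43455 \sqrt{6}$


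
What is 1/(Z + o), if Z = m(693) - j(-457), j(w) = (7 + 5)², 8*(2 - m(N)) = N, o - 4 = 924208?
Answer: 8/7391867 ≈ 1.0823e-6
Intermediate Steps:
o = 924212 (o = 4 + 924208 = 924212)
m(N) = 2 - N/8
j(w) = 144 (j(w) = 12² = 144)
Z = -1829/8 (Z = (2 - ⅛*693) - 1*144 = (2 - 693/8) - 144 = -677/8 - 144 = -1829/8 ≈ -228.63)
1/(Z + o) = 1/(-1829/8 + 924212) = 1/(7391867/8) = 8/7391867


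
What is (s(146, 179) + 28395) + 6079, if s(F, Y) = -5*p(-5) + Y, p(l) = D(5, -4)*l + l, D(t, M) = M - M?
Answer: 34678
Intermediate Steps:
D(t, M) = 0
p(l) = l (p(l) = 0*l + l = 0 + l = l)
s(F, Y) = 25 + Y (s(F, Y) = -5*(-5) + Y = 25 + Y)
(s(146, 179) + 28395) + 6079 = ((25 + 179) + 28395) + 6079 = (204 + 28395) + 6079 = 28599 + 6079 = 34678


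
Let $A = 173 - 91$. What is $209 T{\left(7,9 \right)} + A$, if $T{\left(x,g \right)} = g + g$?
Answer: $3844$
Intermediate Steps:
$T{\left(x,g \right)} = 2 g$
$A = 82$ ($A = 173 - 91 = 82$)
$209 T{\left(7,9 \right)} + A = 209 \cdot 2 \cdot 9 + 82 = 209 \cdot 18 + 82 = 3762 + 82 = 3844$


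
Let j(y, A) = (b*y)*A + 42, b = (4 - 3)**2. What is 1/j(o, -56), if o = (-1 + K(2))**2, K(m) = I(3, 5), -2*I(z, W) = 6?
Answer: -1/854 ≈ -0.0011710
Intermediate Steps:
I(z, W) = -3 (I(z, W) = -1/2*6 = -3)
b = 1 (b = 1**2 = 1)
K(m) = -3
o = 16 (o = (-1 - 3)**2 = (-4)**2 = 16)
j(y, A) = 42 + A*y (j(y, A) = (1*y)*A + 42 = y*A + 42 = A*y + 42 = 42 + A*y)
1/j(o, -56) = 1/(42 - 56*16) = 1/(42 - 896) = 1/(-854) = -1/854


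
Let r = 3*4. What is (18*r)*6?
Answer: 1296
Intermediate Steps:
r = 12
(18*r)*6 = (18*12)*6 = 216*6 = 1296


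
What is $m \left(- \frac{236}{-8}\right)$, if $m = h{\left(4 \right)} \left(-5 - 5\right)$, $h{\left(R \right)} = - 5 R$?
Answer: $5900$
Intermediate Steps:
$m = 200$ ($m = \left(-5\right) 4 \left(-5 - 5\right) = \left(-20\right) \left(-10\right) = 200$)
$m \left(- \frac{236}{-8}\right) = 200 \left(- \frac{236}{-8}\right) = 200 \left(\left(-236\right) \left(- \frac{1}{8}\right)\right) = 200 \cdot \frac{59}{2} = 5900$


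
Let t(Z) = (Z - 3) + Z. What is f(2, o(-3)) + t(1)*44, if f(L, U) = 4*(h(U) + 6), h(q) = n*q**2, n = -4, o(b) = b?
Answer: -164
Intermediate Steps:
t(Z) = -3 + 2*Z (t(Z) = (-3 + Z) + Z = -3 + 2*Z)
h(q) = -4*q**2
f(L, U) = 24 - 16*U**2 (f(L, U) = 4*(-4*U**2 + 6) = 4*(6 - 4*U**2) = 24 - 16*U**2)
f(2, o(-3)) + t(1)*44 = (24 - 16*(-3)**2) + (-3 + 2*1)*44 = (24 - 16*9) + (-3 + 2)*44 = (24 - 144) - 1*44 = -120 - 44 = -164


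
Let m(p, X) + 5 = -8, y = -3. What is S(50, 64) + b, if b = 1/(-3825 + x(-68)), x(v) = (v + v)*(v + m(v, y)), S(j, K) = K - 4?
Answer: 431461/7191 ≈ 60.000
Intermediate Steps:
m(p, X) = -13 (m(p, X) = -5 - 8 = -13)
S(j, K) = -4 + K
x(v) = 2*v*(-13 + v) (x(v) = (v + v)*(v - 13) = (2*v)*(-13 + v) = 2*v*(-13 + v))
b = 1/7191 (b = 1/(-3825 + 2*(-68)*(-13 - 68)) = 1/(-3825 + 2*(-68)*(-81)) = 1/(-3825 + 11016) = 1/7191 ≈ 0.00013906)
S(50, 64) + b = (-4 + 64) + 1/7191 = 60 + 1/7191 = 431461/7191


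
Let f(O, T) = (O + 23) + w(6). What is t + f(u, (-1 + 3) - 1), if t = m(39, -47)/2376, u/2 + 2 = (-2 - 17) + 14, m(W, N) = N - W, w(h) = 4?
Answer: 15401/1188 ≈ 12.964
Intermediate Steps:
u = -14 (u = -4 + 2*((-2 - 17) + 14) = -4 + 2*(-19 + 14) = -4 + 2*(-5) = -4 - 10 = -14)
f(O, T) = 27 + O (f(O, T) = (O + 23) + 4 = (23 + O) + 4 = 27 + O)
t = -43/1188 (t = (-47 - 1*39)/2376 = (-47 - 39)*(1/2376) = -86*1/2376 = -43/1188 ≈ -0.036195)
t + f(u, (-1 + 3) - 1) = -43/1188 + (27 - 14) = -43/1188 + 13 = 15401/1188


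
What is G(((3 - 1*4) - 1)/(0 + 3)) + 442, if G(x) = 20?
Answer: 462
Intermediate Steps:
G(((3 - 1*4) - 1)/(0 + 3)) + 442 = 20 + 442 = 462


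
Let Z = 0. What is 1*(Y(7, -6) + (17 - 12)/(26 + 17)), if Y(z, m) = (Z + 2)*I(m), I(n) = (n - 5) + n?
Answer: -1457/43 ≈ -33.884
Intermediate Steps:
I(n) = -5 + 2*n (I(n) = (-5 + n) + n = -5 + 2*n)
Y(z, m) = -10 + 4*m (Y(z, m) = (0 + 2)*(-5 + 2*m) = 2*(-5 + 2*m) = -10 + 4*m)
1*(Y(7, -6) + (17 - 12)/(26 + 17)) = 1*((-10 + 4*(-6)) + (17 - 12)/(26 + 17)) = 1*((-10 - 24) + 5/43) = 1*(-34 + 5*(1/43)) = 1*(-34 + 5/43) = 1*(-1457/43) = -1457/43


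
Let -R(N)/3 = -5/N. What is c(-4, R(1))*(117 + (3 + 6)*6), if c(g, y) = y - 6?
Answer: 1539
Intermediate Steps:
R(N) = 15/N (R(N) = -(-15)/N = 15/N)
c(g, y) = -6 + y
c(-4, R(1))*(117 + (3 + 6)*6) = (-6 + 15/1)*(117 + (3 + 6)*6) = (-6 + 15*1)*(117 + 9*6) = (-6 + 15)*(117 + 54) = 9*171 = 1539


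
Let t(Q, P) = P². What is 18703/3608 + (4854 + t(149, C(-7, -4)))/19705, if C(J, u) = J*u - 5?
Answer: 55423497/10156520 ≈ 5.4569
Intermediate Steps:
C(J, u) = -5 + J*u
18703/3608 + (4854 + t(149, C(-7, -4)))/19705 = 18703/3608 + (4854 + (-5 - 7*(-4))²)/19705 = 18703*(1/3608) + (4854 + (-5 + 28)²)*(1/19705) = 18703/3608 + (4854 + 23²)*(1/19705) = 18703/3608 + (4854 + 529)*(1/19705) = 18703/3608 + 5383*(1/19705) = 18703/3608 + 769/2815 = 55423497/10156520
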